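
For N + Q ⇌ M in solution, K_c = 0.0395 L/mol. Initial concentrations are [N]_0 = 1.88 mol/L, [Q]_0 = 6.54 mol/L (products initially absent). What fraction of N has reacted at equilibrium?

Let X = conversion of N; extent ξ = 1.88·X mol/L.
Concentrations: [N] = 1.88 − 1.88X; [Q] = 6.54 − 1.88X; [M] = 1.88X.
K_c = [M] / ([N] [Q]).
Solving K_c = 0.0395 for X ∈ (0,1): X = 0.196.

X = 0.196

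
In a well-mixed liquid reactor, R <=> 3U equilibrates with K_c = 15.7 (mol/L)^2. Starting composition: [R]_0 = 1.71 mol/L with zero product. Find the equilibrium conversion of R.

Let X = conversion of R; extent ξ = 1.71·X mol/L.
Concentrations: [R] = 1.71 − 1.71X; [U] = 5.13X.
K_c = [U]^3 / ([R]).
This equals 15.7 at X = 0.472 (the root in 0 < X < 1).

X = 0.472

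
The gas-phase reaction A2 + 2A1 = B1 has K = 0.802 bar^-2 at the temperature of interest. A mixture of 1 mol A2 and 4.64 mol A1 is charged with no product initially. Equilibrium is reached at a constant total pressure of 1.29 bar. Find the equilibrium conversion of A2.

X = 0.454

Basis: 1 mol A2 initially; let X = conversion of A2. Extent ξ = X.
At extent ξ: n_A2 = 1 − X; n_A1 = 4.64 − 2X; n_B1 = X.
Summing: n_T = 5.64 − 2X.
y_i = n_i/n_T, p_i = y_i·P. K = p_B1 / (p_A2 p_A1^2).
This yields a degree-3 equation in X; solving on (0,1), X = 0.454.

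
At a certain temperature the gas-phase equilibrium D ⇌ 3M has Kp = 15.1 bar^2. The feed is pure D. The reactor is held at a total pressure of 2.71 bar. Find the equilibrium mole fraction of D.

Take 1 mol D as basis and let X be its fractional conversion, so ξ = X.
Moles: n_D = 1 − X; n_M = 3X.
Total moles n_T = 1 + 2X.
y_i = n_i/n_T, p_i = y_i·P. Kp = p_M^3 / (p_D).
Equating to 15.1 bar^2 and solving on 0 < X < 1: X = 0.533.
Then n_D = 0.467, n_T = 2.07, so y_D = 0.226.

y_D = 0.226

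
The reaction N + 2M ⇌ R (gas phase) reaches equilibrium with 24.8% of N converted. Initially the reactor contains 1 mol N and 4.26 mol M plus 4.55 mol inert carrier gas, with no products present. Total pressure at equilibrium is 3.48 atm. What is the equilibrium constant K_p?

Let X = conversion of N (basis 1 mol N); extent of reaction ξ = X.
Moles: n_N = 1 − X; n_M = 4.26 − 2X; n_R = X; n_I = 4.55 (inert).
n_T = Σnᵢ = 9.81 − 2X.
At X = 0.248: n_N = 0.752, n_M = 3.76, n_R = 0.248, n_T = 9.31.
p_i = (n_i/n_T)·P. K_p = p_R / (p_N p_M^2) = 0.167 atm^-2.

K_p = 0.167 atm^-2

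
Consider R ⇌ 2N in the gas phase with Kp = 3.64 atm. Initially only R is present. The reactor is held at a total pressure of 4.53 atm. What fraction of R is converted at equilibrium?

X = 0.409

Take 1 mol R as basis and let X be its fractional conversion, so ξ = X.
At extent ξ: n_R = 1 − X; n_N = 2X.
Total moles n_T = 1 + X.
Mole fractions y_i = n_i/n_T; Kp = p_N^2 / (p_R) with p_i = y_i·P.
Equating to 3.64 atm and solving on 0 < X < 1: X = 0.409.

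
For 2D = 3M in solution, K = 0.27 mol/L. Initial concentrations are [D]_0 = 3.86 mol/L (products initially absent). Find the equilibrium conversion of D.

X = 0.231

Let X = conversion of D; extent ξ = 3.86X/2 mol/L.
Concentrations: [D] = 3.86 − 3.86X; [M] = 5.79X.
K = [M]^3 / ([D]^2).
Equating to 0.27 mol/L: the physical root is X = 0.231.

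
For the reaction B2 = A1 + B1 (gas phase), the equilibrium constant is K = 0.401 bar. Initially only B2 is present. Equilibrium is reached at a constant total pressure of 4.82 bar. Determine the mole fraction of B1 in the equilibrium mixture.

y_B1 = 0.217

Let X = conversion of B2 (basis 1 mol B2); extent of reaction ξ = X.
Species balance: n_B2 = 1 − X; n_A1 = X; n_B1 = X.
n_T = Σnᵢ = 1 + X.
Mole fractions y_i = n_i/n_T; K = p_A1 p_B1 / (p_B2) with p_i = y_i·P.
Setting this equal to 0.401 bar and taking the physical root (0 < X < 1) gives X = 0.277.
Then n_B1 = 0.277, n_T = 1.28, so y_B1 = 0.217.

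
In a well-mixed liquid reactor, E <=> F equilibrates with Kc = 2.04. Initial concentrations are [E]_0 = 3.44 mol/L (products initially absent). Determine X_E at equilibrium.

X = 0.671

Let X = conversion of E; extent ξ = 3.44·X mol/L.
Concentrations: [E] = 3.44 − 3.44X; [F] = 3.44X.
Kc = [F] / ([E]).
This equals 2.04 at X = 0.671 (the root in 0 < X < 1).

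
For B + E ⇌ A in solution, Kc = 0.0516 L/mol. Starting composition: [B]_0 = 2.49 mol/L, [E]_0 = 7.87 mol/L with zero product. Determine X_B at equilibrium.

Let X = conversion of B; extent ξ = 2.49·X mol/L.
Concentrations: [B] = 2.49 − 2.49X; [E] = 7.87 − 2.49X; [A] = 2.49X.
Kc = [A] / ([B] [E]).
Setting equal to 0.0516 and solving for X on (0,1) gives X = 0.271.

X = 0.271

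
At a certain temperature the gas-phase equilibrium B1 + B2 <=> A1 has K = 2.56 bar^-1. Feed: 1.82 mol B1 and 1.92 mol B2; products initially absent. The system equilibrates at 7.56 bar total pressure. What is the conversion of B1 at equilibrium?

Take 1.82 mol B1 as basis and let X be its fractional conversion, so ξ = 1.82X.
Species balance: n_B1 = 1.82 − 1.82X; n_B2 = 1.92 − 1.82X; n_A1 = 1.82X.
n_T = Σnᵢ = 3.74 − 1.82X.
y_i = n_i/n_T, p_i = y_i·P. K = p_A1 / (p_B1 p_B2).
Substituting and setting equal to 2.56 bar^-1 gives a polynomial in X; the root in (0,1) is X = 0.798.

X = 0.798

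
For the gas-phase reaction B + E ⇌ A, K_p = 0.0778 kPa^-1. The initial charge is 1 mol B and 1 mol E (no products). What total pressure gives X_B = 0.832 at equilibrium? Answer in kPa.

P = 443 kPa

Take 1 mol B as basis and let X be its fractional conversion, so ξ = X.
Species balance: n_B = 1 − X; n_E = 1 − X; n_A = X.
Total moles n_T = 2 − X.
K_p = p_A / (p_B p_E) with p_i = (n_i/n_T)·P.
At X = 0.832: the mole-fraction product g(X) = Π y_i^ν_i = 34.43. Since K_p = g(X)·P^{-1}, P = (g/K_p)^(1/1) = (34.43/0.0778)^(1/1) = 443 kPa.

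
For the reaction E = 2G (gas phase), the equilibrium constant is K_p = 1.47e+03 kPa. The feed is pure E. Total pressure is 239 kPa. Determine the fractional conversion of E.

Let X = conversion of E (basis 1 mol E); extent of reaction ξ = X.
At extent ξ: n_E = 1 − X; n_G = 2X.
n_T = Σnᵢ = 1 + X.
Mole fractions y_i = n_i/n_T; K_p = p_G^2 / (p_E) with p_i = y_i·P.
Equating to 1.47e+03 kPa and solving on 0 < X < 1: X = 0.778.

X = 0.778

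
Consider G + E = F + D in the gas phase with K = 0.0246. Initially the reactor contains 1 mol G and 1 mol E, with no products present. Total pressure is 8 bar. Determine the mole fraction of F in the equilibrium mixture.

Let X = conversion of G (basis 1 mol G); extent of reaction ξ = X.
At extent ξ: n_G = 1 − X; n_E = 1 − X; n_F = X; n_D = X.
n_T stays at 2 (no change in mole number).
With p_i = (n_i/n_T)P, K = p_F p_D / (p_G p_E).
This yields a degree-2 equation in X; solving on (0,1), X = 0.136.
Then n_F = 0.136, n_T = 2, so y_F = 0.068.

y_F = 0.068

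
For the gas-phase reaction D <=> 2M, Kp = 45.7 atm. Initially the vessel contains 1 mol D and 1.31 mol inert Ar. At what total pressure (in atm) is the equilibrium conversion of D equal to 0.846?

Basis: 1 mol D initially; let X = conversion of D. Extent ξ = X.
Moles: n_D = 1 − X; n_M = 2X; n_I = 1.31 (inert).
Summing: n_T = 2.31 + X.
Kp = p_M^2 / (p_D) with p_i = (n_i/n_T)·P.
At X = 0.846: the mole-fraction product g(X) = Π y_i^ν_i = 5.89. Since Kp = g(X)·P^{1}, P = (Kp/g)^(1/1) = (45.7/5.89)^(1/1) = 7.76 atm.

P = 7.76 atm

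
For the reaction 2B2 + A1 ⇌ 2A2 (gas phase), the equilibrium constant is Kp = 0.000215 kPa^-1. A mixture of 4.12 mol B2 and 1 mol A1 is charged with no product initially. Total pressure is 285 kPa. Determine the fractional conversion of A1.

X = 0.188

Let X = conversion of A1 (basis 1 mol A1); extent of reaction ξ = X.
Species balance: n_B2 = 4.12 − 2X; n_A1 = 1 − X; n_A2 = 2X.
n_T = Σnᵢ = 5.12 − X.
With p_i = (n_i/n_T)P, Kp = p_A2^2 / (p_B2^2 p_A1).
Substituting and setting equal to 0.000215 kPa^-1 gives a polynomial in X; the root in (0,1) is X = 0.188.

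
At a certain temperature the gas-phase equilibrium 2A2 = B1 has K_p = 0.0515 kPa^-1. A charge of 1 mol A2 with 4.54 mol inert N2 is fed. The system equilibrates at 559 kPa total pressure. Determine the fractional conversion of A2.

X = 0.742

Take 1 mol A2 as basis and let X be its fractional conversion, so ξ = 0.5X.
Moles: n_A2 = 1 − X; n_B1 = 0.5X; n_I = 4.54 (inert).
Total moles n_T = 5.54 − 0.5X.
y_i = n_i/n_T, p_i = y_i·P. K_p = p_B1 / (p_A2^2).
Setting this equal to 0.0515 kPa^-1 and taking the physical root (0 < X < 1) gives X = 0.742.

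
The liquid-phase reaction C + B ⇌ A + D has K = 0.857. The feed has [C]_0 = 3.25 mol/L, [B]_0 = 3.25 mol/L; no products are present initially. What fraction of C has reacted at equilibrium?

X = 0.481

Let X = conversion of C; extent ξ = 3.25·X mol/L.
Concentrations: [C] = 3.25 − 3.25X; [B] = 3.25 − 3.25X; [A] = 3.25X; [D] = 3.25X.
K = [A] [D] / ([C] [B]).
Setting equal to 0.857 and solving for X on (0,1) gives X = 0.481.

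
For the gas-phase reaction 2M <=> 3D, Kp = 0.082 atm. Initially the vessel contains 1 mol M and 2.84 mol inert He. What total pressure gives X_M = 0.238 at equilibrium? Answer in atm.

P = 4.14 atm

Basis: 1 mol M initially; let X = conversion of M. Extent ξ = 0.5X.
Mole table: n_M = 1 − X; n_D = 1.5X; n_I = 2.84 (inert).
n_T = Σnᵢ = 3.84 + 0.5X.
Kp = p_D^3 / (p_M^2) with p_i = (n_i/n_T)·P.
At X = 0.238: the mole-fraction product g(X) = Π y_i^ν_i = 0.01979. Since Kp = g(X)·P^{1}, P = (Kp/g)^(1/1) = (0.082/0.01979)^(1/1) = 4.14 atm.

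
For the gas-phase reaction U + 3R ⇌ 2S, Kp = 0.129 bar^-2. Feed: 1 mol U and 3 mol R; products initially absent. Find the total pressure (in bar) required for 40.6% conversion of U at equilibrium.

Let X = conversion of U (basis 1 mol U); extent of reaction ξ = X.
Species balance: n_U = 1 − X; n_R = 3 − 3X; n_S = 2X.
Summing: n_T = 4 − 2X.
Kp = p_S^2 / (p_U p_R^3) with p_i = (n_i/n_T)·P.
At X = 0.406: the mole-fraction product g(X) = Π y_i^ν_i = 1.994. Since Kp = g(X)·P^{-2}, P = (g/Kp)^(1/2) = (1.994/0.129)^(1/2) = 3.93 bar.

P = 3.93 bar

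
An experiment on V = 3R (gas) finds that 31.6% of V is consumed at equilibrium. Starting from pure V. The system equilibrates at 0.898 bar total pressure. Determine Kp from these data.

Take 1 mol V as basis and let X be its fractional conversion, so ξ = X.
At extent ξ: n_V = 1 − X; n_R = 3X.
n_T = Σnᵢ = 1 + 2X.
At X = 0.316: n_V = 0.684, n_R = 0.948, n_T = 1.63.
p_i = (n_i/n_T)·P. Kp = p_R^3 / (p_V) = 0.377 bar^2.

Kp = 0.377 bar^2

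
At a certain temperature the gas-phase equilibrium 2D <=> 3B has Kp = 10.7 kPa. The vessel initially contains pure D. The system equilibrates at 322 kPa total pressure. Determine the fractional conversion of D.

X = 0.192

Basis: 1 mol D initially; let X = conversion of D. Extent ξ = 0.5X.
Mole table: n_D = 1 − X; n_B = 1.5X.
Summing: n_T = 1 + 0.5X.
With p_i = (n_i/n_T)P, Kp = p_B^3 / (p_D^2).
This yields a degree-3 equation in X; solving on (0,1), X = 0.192.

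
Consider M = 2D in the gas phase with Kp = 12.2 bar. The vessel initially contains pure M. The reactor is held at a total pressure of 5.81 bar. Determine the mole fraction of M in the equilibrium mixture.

Basis: 1 mol M initially; let X = conversion of M. Extent ξ = X.
Moles: n_M = 1 − X; n_D = 2X.
n_T = Σnᵢ = 1 + X.
With p_i = (n_i/n_T)P, Kp = p_D^2 / (p_M).
This yields a degree-2 equation in X; solving on (0,1), X = 0.587.
Then n_M = 0.413, n_T = 1.59, so y_M = 0.260.

y_M = 0.260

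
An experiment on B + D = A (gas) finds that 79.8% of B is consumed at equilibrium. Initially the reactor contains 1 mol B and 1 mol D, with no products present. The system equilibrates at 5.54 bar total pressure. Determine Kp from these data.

Let X = conversion of B (basis 1 mol B); extent of reaction ξ = X.
At extent ξ: n_B = 1 − X; n_D = 1 − X; n_A = X.
n_T = Σnᵢ = 2 − X.
At X = 0.798: n_B = 0.202, n_D = 0.202, n_A = 0.798, n_T = 1.2.
p_i = (n_i/n_T)·P. Kp = p_A / (p_B p_D) = 4.24 bar^-1.

Kp = 4.24 bar^-1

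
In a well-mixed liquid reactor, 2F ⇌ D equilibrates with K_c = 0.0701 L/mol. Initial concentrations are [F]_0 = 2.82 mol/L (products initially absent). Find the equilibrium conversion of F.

X = 0.233

Let X = conversion of F; extent ξ = 2.82X/2 mol/L.
Concentrations: [F] = 2.82 − 2.82X; [D] = 1.41X.
K_c = [D] / ([F]^2).
Setting equal to 0.0701 and solving for X on (0,1) gives X = 0.233.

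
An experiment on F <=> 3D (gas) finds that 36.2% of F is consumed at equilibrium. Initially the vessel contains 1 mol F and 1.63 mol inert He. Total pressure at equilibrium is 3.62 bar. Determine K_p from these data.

Let X = conversion of F (basis 1 mol F); extent of reaction ξ = X.
Mole table: n_F = 1 − X; n_D = 3X; n_I = 1.63 (inert).
Total moles n_T = 2.63 + 2X.
At X = 0.362: n_F = 0.638, n_D = 1.09, n_T = 3.35.
p_i = (n_i/n_T)·P. K_p = p_D^3 / (p_F) = 2.34 bar^2.

K_p = 2.34 bar^2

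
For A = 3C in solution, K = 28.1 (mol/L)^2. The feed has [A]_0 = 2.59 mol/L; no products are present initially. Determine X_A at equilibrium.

Let X = conversion of A; extent ξ = 2.59·X mol/L.
Concentrations: [A] = 2.59 − 2.59X; [C] = 7.77X.
K = [C]^3 / ([A]).
Equating to 28.1 (mol/L)^2: the physical root is X = 0.442.

X = 0.442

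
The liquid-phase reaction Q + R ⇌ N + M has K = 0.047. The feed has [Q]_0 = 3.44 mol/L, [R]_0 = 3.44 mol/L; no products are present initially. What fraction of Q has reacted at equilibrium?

Let X = conversion of Q; extent ξ = 3.44·X mol/L.
Concentrations: [Q] = 3.44 − 3.44X; [R] = 3.44 − 3.44X; [N] = 3.44X; [M] = 3.44X.
K = [N] [M] / ([Q] [R]).
Setting equal to 0.047 and solving for X on (0,1) gives X = 0.178.

X = 0.178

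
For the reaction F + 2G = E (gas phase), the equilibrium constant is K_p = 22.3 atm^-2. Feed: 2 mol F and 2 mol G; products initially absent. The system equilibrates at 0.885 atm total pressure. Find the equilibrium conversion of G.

X = 0.767

Let X = conversion of G (basis 2 mol G); extent of reaction ξ = X.
Species balance: n_F = 2 − X; n_G = 2 − 2X; n_E = X.
n_T = Σnᵢ = 4 − 2X.
y_i = n_i/n_T, p_i = y_i·P. K_p = p_E / (p_F p_G^2).
Equating to 22.3 atm^-2 and solving on 0 < X < 1: X = 0.767.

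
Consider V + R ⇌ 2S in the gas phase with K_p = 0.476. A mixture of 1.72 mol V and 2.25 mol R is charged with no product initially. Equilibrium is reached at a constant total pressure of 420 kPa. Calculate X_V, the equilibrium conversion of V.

Basis: 1.72 mol V initially; let X = conversion of V. Extent ξ = 1.72X.
At extent ξ: n_V = 1.72 − 1.72X; n_R = 2.25 − 1.72X; n_S = 3.44X.
n_T stays at 3.97 (no change in mole number).
Mole fractions y_i = n_i/n_T; K_p = p_S^2 / (p_V p_R) with p_i = y_i·P.
Setting this equal to 0.476 and taking the physical root (0 < X < 1) gives X = 0.292.

X = 0.292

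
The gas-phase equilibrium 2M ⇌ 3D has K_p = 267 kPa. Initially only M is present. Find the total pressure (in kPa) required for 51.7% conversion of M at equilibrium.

Basis: 1 mol M initially; let X = conversion of M. Extent ξ = 0.5X.
At extent ξ: n_M = 1 − X; n_D = 1.5X.
n_T = Σnᵢ = 1 + 0.5X.
K_p = p_D^3 / (p_M^2) with p_i = (n_i/n_T)·P.
At X = 0.517: the mole-fraction product g(X) = Π y_i^ν_i = 1.589. Since K_p = g(X)·P^{1}, P = (K_p/g)^(1/1) = (267/1.589)^(1/1) = 168 kPa.

P = 168 kPa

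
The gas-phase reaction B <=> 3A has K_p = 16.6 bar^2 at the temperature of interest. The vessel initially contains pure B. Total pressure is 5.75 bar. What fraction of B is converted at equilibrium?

X = 0.324

Take 1 mol B as basis and let X be its fractional conversion, so ξ = X.
At extent ξ: n_B = 1 − X; n_A = 3X.
n_T = Σnᵢ = 1 + 2X.
y_i = n_i/n_T, p_i = y_i·P. K_p = p_A^3 / (p_B).
Equating to 16.6 bar^2 and solving on 0 < X < 1: X = 0.324.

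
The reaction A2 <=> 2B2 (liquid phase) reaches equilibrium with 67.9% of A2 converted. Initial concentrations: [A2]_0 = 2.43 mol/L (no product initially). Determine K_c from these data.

Let X = conversion of A2.
Concentrations: [A2] = 2.43 − 2.43X; [B2] = 4.86X.
At X = 0.679: [A2] = 0.78, [B2] = 3.3.
K_c = [B2]^2 / ([A2]) = 14 mol/L.

K_c = 14 mol/L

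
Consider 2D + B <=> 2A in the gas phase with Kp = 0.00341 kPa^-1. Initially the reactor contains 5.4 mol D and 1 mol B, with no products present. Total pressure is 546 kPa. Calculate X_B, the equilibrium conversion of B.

Basis: 1 mol B initially; let X = conversion of B. Extent ξ = X.
Moles: n_D = 5.4 − 2X; n_B = 1 − X; n_A = 2X.
Summing: n_T = 6.4 − X.
Mole fractions y_i = n_i/n_T; Kp = p_A^2 / (p_D^2 p_B) with p_i = y_i·P.
This yields a degree-3 equation in X; solving on (0,1), X = 0.668.

X = 0.668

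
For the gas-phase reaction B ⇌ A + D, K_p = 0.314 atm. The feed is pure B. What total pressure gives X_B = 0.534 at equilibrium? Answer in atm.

P = 0.787 atm

Take 1 mol B as basis and let X be its fractional conversion, so ξ = X.
Mole table: n_B = 1 − X; n_A = X; n_D = X.
n_T = Σnᵢ = 1 + X.
K_p = p_A p_D / (p_B) with p_i = (n_i/n_T)·P.
At X = 0.534: the mole-fraction product g(X) = Π y_i^ν_i = 0.3989. Since K_p = g(X)·P^{1}, P = (K_p/g)^(1/1) = (0.314/0.3989)^(1/1) = 0.787 atm.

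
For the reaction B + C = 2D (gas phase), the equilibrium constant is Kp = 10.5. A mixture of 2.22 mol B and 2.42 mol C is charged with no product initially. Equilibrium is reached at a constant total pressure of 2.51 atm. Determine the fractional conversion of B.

X = 0.645

Let X = conversion of B (basis 2.22 mol B); extent of reaction ξ = 2.22X.
Mole table: n_B = 2.22 − 2.22X; n_C = 2.42 − 2.22X; n_D = 4.44X.
Total moles n_T = 4.64 (Δν = 0, constant).
With p_i = (n_i/n_T)P, Kp = p_D^2 / (p_B p_C).
Substituting and setting equal to 10.5 gives a polynomial in X; the root in (0,1) is X = 0.645.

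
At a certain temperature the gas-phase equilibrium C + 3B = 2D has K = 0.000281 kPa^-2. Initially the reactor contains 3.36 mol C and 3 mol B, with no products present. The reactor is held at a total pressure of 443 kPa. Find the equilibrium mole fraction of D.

Basis: 3 mol B initially; let X = conversion of B. Extent ξ = X.
Mole table: n_C = 3.36 − X; n_B = 3 − 3X; n_D = 2X.
Total moles n_T = 6.36 − 2X.
y_i = n_i/n_T, p_i = y_i·P. K = p_D^2 / (p_C p_B^3).
Substituting and setting equal to 0.000281 kPa^-2 gives a polynomial in X; the root in (0,1) is X = 0.759.
Then n_D = 1.52, n_T = 4.84, so y_D = 0.314.

y_D = 0.314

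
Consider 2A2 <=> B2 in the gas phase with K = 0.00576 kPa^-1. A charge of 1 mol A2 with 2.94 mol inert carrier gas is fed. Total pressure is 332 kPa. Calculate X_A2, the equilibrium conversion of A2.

Basis: 1 mol A2 initially; let X = conversion of A2. Extent ξ = 0.5X.
Moles: n_A2 = 1 − X; n_B2 = 0.5X; n_I = 2.94 (inert).
n_T = Σnᵢ = 3.94 − 0.5X.
Mole fractions y_i = n_i/n_T; K = p_B2 / (p_A2^2) with p_i = y_i·P.
Setting this equal to 0.00576 kPa^-1 and taking the physical root (0 < X < 1) gives X = 0.385.

X = 0.385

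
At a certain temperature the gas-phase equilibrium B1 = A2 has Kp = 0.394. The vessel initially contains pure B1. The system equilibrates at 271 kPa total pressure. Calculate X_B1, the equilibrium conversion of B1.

X = 0.283

Take 1 mol B1 as basis and let X be its fractional conversion, so ξ = X.
Moles: n_B1 = 1 − X; n_A2 = X.
Total moles n_T = 1 (Δν = 0, constant).
Mole fractions y_i = n_i/n_T; Kp = p_A2 / (p_B1) with p_i = y_i·P.
Equating to 0.394 and solving on 0 < X < 1: X = 0.283.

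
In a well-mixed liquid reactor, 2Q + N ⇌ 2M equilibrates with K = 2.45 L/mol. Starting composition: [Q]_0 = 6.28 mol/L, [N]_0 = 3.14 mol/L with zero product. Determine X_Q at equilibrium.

X = 0.628

Let X = conversion of Q; extent ξ = 6.28X/2 mol/L.
Concentrations: [Q] = 6.28 − 6.28X; [N] = 3.14 − 3.14X; [M] = 6.28X.
K = [M]^2 / ([Q]^2 [N]).
Solving K = 2.45 for X ∈ (0,1): X = 0.628.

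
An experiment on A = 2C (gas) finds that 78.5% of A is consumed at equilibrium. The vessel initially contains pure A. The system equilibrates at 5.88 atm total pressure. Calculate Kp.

Basis: 1 mol A initially; let X = conversion of A. Extent ξ = X.
At extent ξ: n_A = 1 − X; n_C = 2X.
n_T = Σnᵢ = 1 + X.
At X = 0.785: n_A = 0.215, n_C = 1.57, n_T = 1.79.
p_i = (n_i/n_T)·P. Kp = p_C^2 / (p_A) = 37.8 atm.

Kp = 37.8 atm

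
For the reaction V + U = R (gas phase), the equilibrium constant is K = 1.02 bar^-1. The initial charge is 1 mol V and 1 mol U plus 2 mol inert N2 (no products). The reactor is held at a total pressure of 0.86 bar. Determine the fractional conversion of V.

Basis: 1 mol V initially; let X = conversion of V. Extent ξ = X.
Mole table: n_V = 1 − X; n_U = 1 − X; n_R = X; n_I = 2 (inert).
Total moles n_T = 4 − X.
y_i = n_i/n_T, p_i = y_i·P. K = p_R / (p_V p_U).
This yields a degree-2 equation in X; solving on (0,1), X = 0.161.

X = 0.161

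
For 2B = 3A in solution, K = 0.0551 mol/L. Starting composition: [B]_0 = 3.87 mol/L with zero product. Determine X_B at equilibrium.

X = 0.146

Let X = conversion of B; extent ξ = 3.87X/2 mol/L.
Concentrations: [B] = 3.87 − 3.87X; [A] = 5.8X.
K = [A]^3 / ([B]^2).
This equals 0.0551 at X = 0.146 (the root in 0 < X < 1).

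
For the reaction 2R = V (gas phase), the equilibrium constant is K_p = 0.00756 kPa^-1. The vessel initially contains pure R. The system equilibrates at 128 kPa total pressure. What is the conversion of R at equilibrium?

X = 0.547

Let X = conversion of R (basis 1 mol R); extent of reaction ξ = 0.5X.
At extent ξ: n_R = 1 − X; n_V = 0.5X.
Summing: n_T = 1 − 0.5X.
With p_i = (n_i/n_T)P, K_p = p_V / (p_R^2).
Substituting and setting equal to 0.00756 kPa^-1 gives a polynomial in X; the root in (0,1) is X = 0.547.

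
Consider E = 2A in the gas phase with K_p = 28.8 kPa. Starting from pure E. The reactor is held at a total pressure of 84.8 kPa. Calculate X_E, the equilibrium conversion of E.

X = 0.280

Take 1 mol E as basis and let X be its fractional conversion, so ξ = X.
At extent ξ: n_E = 1 − X; n_A = 2X.
Total moles n_T = 1 + X.
y_i = n_i/n_T, p_i = y_i·P. K_p = p_A^2 / (p_E).
Substituting and setting equal to 28.8 kPa gives a polynomial in X; the root in (0,1) is X = 0.280.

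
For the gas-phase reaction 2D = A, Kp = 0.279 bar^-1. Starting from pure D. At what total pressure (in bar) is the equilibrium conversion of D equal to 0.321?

Take 1 mol D as basis and let X be its fractional conversion, so ξ = 0.5X.
Moles: n_D = 1 − X; n_A = 0.5X.
Total moles n_T = 1 − 0.5X.
Kp = p_A / (p_D^2) with p_i = (n_i/n_T)·P.
At X = 0.321: the mole-fraction product g(X) = Π y_i^ν_i = 0.2923. Since Kp = g(X)·P^{-1}, P = (g/Kp)^(1/1) = (0.2923/0.279)^(1/1) = 1.05 bar.

P = 1.05 bar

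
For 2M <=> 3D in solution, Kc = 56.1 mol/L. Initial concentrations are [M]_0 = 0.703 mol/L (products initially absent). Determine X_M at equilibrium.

Let X = conversion of M; extent ξ = 0.703X/2 mol/L.
Concentrations: [M] = 0.703 − 0.703X; [D] = 1.05X.
Kc = [D]^3 / ([M]^2).
This equals 56.1 at X = 0.841 (the root in 0 < X < 1).

X = 0.841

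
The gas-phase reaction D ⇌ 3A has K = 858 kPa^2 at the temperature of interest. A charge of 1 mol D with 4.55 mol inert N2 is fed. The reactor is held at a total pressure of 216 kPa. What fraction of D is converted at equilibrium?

Basis: 1 mol D initially; let X = conversion of D. Extent ξ = X.
Species balance: n_D = 1 − X; n_A = 3X; n_I = 4.55 (inert).
Summing: n_T = 5.55 + 2X.
Mole fractions y_i = n_i/n_T; K = p_A^3 / (p_D) with p_i = y_i·P.
Setting this equal to 858 kPa^2 and taking the physical root (0 < X < 1) gives X = 0.265.

X = 0.265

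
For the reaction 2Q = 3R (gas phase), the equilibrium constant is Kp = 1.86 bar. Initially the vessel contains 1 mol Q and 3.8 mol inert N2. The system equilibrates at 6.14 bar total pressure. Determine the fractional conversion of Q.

X = 0.490

Take 1 mol Q as basis and let X be its fractional conversion, so ξ = 0.5X.
Mole table: n_Q = 1 − X; n_R = 1.5X; n_I = 3.8 (inert).
Summing: n_T = 4.8 + 0.5X.
y_i = n_i/n_T, p_i = y_i·P. Kp = p_R^3 / (p_Q^2).
This yields a degree-3 equation in X; solving on (0,1), X = 0.490.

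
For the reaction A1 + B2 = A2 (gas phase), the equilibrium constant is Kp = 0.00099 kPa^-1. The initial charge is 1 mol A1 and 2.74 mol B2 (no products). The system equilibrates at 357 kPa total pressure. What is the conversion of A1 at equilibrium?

X = 0.202

Take 1 mol A1 as basis and let X be its fractional conversion, so ξ = X.
Moles: n_A1 = 1 − X; n_B2 = 2.74 − X; n_A2 = X.
n_T = Σnᵢ = 3.74 − X.
Mole fractions y_i = n_i/n_T; Kp = p_A2 / (p_A1 p_B2) with p_i = y_i·P.
Substituting and setting equal to 0.00099 kPa^-1 gives a polynomial in X; the root in (0,1) is X = 0.202.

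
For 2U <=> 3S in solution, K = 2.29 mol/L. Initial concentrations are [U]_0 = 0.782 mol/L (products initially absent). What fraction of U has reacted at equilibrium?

X = 0.556

Let X = conversion of U; extent ξ = 0.782X/2 mol/L.
Concentrations: [U] = 0.782 − 0.782X; [S] = 1.17X.
K = [S]^3 / ([U]^2).
Solving K = 2.29 for X ∈ (0,1): X = 0.556.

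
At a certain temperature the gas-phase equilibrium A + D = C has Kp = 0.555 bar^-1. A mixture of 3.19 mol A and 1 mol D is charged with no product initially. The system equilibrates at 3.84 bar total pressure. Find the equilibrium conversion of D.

Let X = conversion of D (basis 1 mol D); extent of reaction ξ = X.
Mole table: n_A = 3.19 − X; n_D = 1 − X; n_C = X.
Total moles n_T = 4.19 − X.
With p_i = (n_i/n_T)P, Kp = p_C / (p_A p_D).
Setting this equal to 0.555 bar^-1 and taking the physical root (0 < X < 1) gives X = 0.606.

X = 0.606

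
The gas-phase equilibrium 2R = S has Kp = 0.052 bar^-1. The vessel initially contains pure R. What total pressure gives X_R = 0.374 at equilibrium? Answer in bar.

Take 1 mol R as basis and let X be its fractional conversion, so ξ = 0.5X.
At extent ξ: n_R = 1 − X; n_S = 0.5X.
Total moles n_T = 1 − 0.5X.
Kp = p_S / (p_R^2) with p_i = (n_i/n_T)·P.
At X = 0.374: the mole-fraction product g(X) = Π y_i^ν_i = 0.388. Since Kp = g(X)·P^{-1}, P = (g/Kp)^(1/1) = (0.388/0.052)^(1/1) = 7.46 bar.

P = 7.46 bar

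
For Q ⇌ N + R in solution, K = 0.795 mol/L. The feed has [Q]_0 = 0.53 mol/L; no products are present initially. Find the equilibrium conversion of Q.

Let X = conversion of Q; extent ξ = 0.53·X mol/L.
Concentrations: [Q] = 0.53 − 0.53X; [N] = 0.53X; [R] = 0.53X.
K = [N] [R] / ([Q]).
Setting equal to 0.795 and solving for X on (0,1) gives X = 0.686.

X = 0.686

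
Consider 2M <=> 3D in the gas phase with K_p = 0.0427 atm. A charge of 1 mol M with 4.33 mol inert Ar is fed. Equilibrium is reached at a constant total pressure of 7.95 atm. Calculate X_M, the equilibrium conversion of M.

Basis: 1 mol M initially; let X = conversion of M. Extent ξ = 0.5X.
At extent ξ: n_M = 1 − X; n_D = 1.5X; n_I = 4.33 (inert).
n_T = Σnᵢ = 5.33 + 0.5X.
Mole fractions y_i = n_i/n_T; K_p = p_D^3 / (p_M^2) with p_i = y_i·P.
Setting this equal to 0.0427 atm and taking the physical root (0 < X < 1) gives X = 0.180.

X = 0.180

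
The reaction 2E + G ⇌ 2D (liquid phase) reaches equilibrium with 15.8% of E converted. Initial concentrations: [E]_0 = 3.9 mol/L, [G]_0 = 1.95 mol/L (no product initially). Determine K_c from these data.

Let X = conversion of E.
Concentrations: [E] = 3.9 − 3.9X; [G] = 1.95 − 1.95X; [D] = 3.9X.
At X = 0.158: [E] = 3.28, [G] = 1.64, [D] = 0.616.
K_c = [D]^2 / ([E]^2 [G]) = 0.0214 L/mol.

K_c = 0.0214 L/mol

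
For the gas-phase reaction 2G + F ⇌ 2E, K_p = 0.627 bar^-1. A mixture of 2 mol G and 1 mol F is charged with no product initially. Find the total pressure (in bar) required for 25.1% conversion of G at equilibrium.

Let X = conversion of G (basis 2 mol G); extent of reaction ξ = X.
Mole table: n_G = 2 − 2X; n_F = 1 − X; n_E = 2X.
Summing: n_T = 3 − X.
K_p = p_E^2 / (p_G^2 p_F) with p_i = (n_i/n_T)·P.
At X = 0.251: the mole-fraction product g(X) = Π y_i^ν_i = 0.4122. Since K_p = g(X)·P^{-1}, P = (g/K_p)^(1/1) = (0.4122/0.627)^(1/1) = 0.657 bar.

P = 0.657 bar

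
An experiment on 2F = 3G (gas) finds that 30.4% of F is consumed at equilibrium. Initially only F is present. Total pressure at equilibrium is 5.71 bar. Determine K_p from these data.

K_p = 0.97 bar

Take 1 mol F as basis and let X be its fractional conversion, so ξ = 0.5X.
Mole table: n_F = 1 − X; n_G = 1.5X.
Summing: n_T = 1 + 0.5X.
At X = 0.304: n_F = 0.696, n_G = 0.456, n_T = 1.15.
p_i = (n_i/n_T)·P. K_p = p_G^3 / (p_F^2) = 0.97 bar.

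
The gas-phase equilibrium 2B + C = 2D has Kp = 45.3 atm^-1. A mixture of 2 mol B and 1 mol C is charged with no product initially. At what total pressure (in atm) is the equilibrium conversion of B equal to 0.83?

P = 6.72 atm

Take 2 mol B as basis and let X be its fractional conversion, so ξ = X.
At extent ξ: n_B = 2 − 2X; n_C = 1 − X; n_D = 2X.
Total moles n_T = 3 − X.
Kp = p_D^2 / (p_B^2 p_C) with p_i = (n_i/n_T)·P.
At X = 0.83: the mole-fraction product g(X) = Π y_i^ν_i = 304.3. Since Kp = g(X)·P^{-1}, P = (g/Kp)^(1/1) = (304.3/45.3)^(1/1) = 6.72 atm.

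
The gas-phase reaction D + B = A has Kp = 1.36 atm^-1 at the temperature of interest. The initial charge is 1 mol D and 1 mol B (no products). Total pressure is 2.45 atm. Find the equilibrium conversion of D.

Let X = conversion of D (basis 1 mol D); extent of reaction ξ = X.
Mole table: n_D = 1 − X; n_B = 1 − X; n_A = X.
Summing: n_T = 2 − X.
Mole fractions y_i = n_i/n_T; Kp = p_A / (p_D p_B) with p_i = y_i·P.
Equating to 1.36 atm^-1 and solving on 0 < X < 1: X = 0.520.

X = 0.520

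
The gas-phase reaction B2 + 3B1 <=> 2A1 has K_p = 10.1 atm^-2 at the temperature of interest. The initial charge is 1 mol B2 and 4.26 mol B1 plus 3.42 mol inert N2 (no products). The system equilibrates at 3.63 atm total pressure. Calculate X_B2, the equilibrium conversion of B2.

Take 1 mol B2 as basis and let X be its fractional conversion, so ξ = X.
Mole table: n_B2 = 1 − X; n_B1 = 4.26 − 3X; n_A1 = 2X; n_I = 3.42 (inert).
Total moles n_T = 8.68 − 2X.
y_i = n_i/n_T, p_i = y_i·P. K_p = p_A1^2 / (p_B2 p_B1^3).
Equating to 10.1 atm^-2 and solving on 0 < X < 1: X = 0.824.

X = 0.824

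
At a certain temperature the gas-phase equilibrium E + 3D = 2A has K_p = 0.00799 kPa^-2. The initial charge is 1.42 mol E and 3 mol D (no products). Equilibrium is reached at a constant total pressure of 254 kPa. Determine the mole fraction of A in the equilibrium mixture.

y_A = 0.637

Take 3 mol D as basis and let X be its fractional conversion, so ξ = X.
Species balance: n_E = 1.42 − X; n_D = 3 − 3X; n_A = 2X.
Total moles n_T = 4.42 − 2X.
y_i = n_i/n_T, p_i = y_i·P. K_p = p_A^2 / (p_E p_D^3).
This yields a degree-4 equation in X; solving on (0,1), X = 0.860.
Then n_A = 1.72, n_T = 2.7, so y_A = 0.637.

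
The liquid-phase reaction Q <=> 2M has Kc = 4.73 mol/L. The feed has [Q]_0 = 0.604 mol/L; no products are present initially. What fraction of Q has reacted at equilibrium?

X = 0.729

Let X = conversion of Q; extent ξ = 0.604·X mol/L.
Concentrations: [Q] = 0.604 − 0.604X; [M] = 1.21X.
Kc = [M]^2 / ([Q]).
Equating to 4.73 mol/L: the physical root is X = 0.729.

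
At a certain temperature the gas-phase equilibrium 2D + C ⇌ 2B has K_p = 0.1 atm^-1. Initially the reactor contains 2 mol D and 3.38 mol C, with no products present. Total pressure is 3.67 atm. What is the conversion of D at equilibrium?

Let X = conversion of D (basis 2 mol D); extent of reaction ξ = X.
At extent ξ: n_D = 2 − 2X; n_C = 3.38 − X; n_B = 2X.
Total moles n_T = 5.38 − X.
Mole fractions y_i = n_i/n_T; K_p = p_B^2 / (p_D^2 p_C) with p_i = y_i·P.
This yields a degree-3 equation in X; solving on (0,1), X = 0.320.

X = 0.320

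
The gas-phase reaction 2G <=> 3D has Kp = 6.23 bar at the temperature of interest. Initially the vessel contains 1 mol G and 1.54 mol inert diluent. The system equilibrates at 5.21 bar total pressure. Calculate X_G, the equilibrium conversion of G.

X = 0.570

Let X = conversion of G (basis 1 mol G); extent of reaction ξ = 0.5X.
Moles: n_G = 1 − X; n_D = 1.5X; n_I = 1.54 (inert).
n_T = Σnᵢ = 2.54 + 0.5X.
y_i = n_i/n_T, p_i = y_i·P. Kp = p_D^3 / (p_G^2).
Setting this equal to 6.23 bar and taking the physical root (0 < X < 1) gives X = 0.570.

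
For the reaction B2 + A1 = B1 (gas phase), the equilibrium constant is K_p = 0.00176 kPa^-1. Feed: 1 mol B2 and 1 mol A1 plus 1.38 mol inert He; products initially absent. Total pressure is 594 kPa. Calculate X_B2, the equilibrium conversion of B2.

X = 0.207

Let X = conversion of B2 (basis 1 mol B2); extent of reaction ξ = X.
Species balance: n_B2 = 1 − X; n_A1 = 1 − X; n_B1 = X; n_I = 1.38 (inert).
Summing: n_T = 3.38 − X.
Mole fractions y_i = n_i/n_T; K_p = p_B1 / (p_B2 p_A1) with p_i = y_i·P.
This yields a degree-2 equation in X; solving on (0,1), X = 0.207.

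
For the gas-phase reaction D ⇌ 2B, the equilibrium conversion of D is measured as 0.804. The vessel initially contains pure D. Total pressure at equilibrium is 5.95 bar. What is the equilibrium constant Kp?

Let X = conversion of D (basis 1 mol D); extent of reaction ξ = X.
Species balance: n_D = 1 − X; n_B = 2X.
Summing: n_T = 1 + X.
At X = 0.804: n_D = 0.196, n_B = 1.61, n_T = 1.8.
p_i = (n_i/n_T)·P. Kp = p_B^2 / (p_D) = 43.5 bar.

Kp = 43.5 bar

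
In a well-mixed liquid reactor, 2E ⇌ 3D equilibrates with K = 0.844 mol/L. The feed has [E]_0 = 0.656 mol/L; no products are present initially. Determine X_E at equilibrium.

Let X = conversion of E; extent ξ = 0.656X/2 mol/L.
Concentrations: [E] = 0.656 − 0.656X; [D] = 0.984X.
K = [D]^3 / ([E]^2).
Equating to 0.844 mol/L: the physical root is X = 0.473.

X = 0.473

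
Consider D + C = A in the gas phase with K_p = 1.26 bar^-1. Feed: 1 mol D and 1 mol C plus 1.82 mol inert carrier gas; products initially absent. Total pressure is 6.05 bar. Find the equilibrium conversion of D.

X = 0.524

Let X = conversion of D (basis 1 mol D); extent of reaction ξ = X.
Species balance: n_D = 1 − X; n_C = 1 − X; n_A = X; n_I = 1.82 (inert).
n_T = Σnᵢ = 3.82 − X.
Mole fractions y_i = n_i/n_T; K_p = p_A / (p_D p_C) with p_i = y_i·P.
Setting this equal to 1.26 bar^-1 and taking the physical root (0 < X < 1) gives X = 0.524.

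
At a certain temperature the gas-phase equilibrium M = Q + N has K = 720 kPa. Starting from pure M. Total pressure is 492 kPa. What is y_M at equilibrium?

Take 1 mol M as basis and let X be its fractional conversion, so ξ = X.
Moles: n_M = 1 − X; n_Q = X; n_N = X.
n_T = Σnᵢ = 1 + X.
Mole fractions y_i = n_i/n_T; K = p_Q p_N / (p_M) with p_i = y_i·P.
Substituting and setting equal to 720 kPa gives a polynomial in X; the root in (0,1) is X = 0.771.
Then n_M = 0.229, n_T = 1.77, so y_M = 0.129.

y_M = 0.129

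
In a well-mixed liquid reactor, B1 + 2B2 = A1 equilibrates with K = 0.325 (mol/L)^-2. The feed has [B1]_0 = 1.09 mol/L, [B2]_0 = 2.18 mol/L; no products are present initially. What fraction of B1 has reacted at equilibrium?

Let X = conversion of B1; extent ξ = 1.09·X mol/L.
Concentrations: [B1] = 1.09 − 1.09X; [B2] = 2.18 − 2.18X; [A1] = 1.09X.
K = [A1] / ([B1] [B2]^2).
Setting equal to 0.325 and solving for X on (0,1) gives X = 0.376.

X = 0.376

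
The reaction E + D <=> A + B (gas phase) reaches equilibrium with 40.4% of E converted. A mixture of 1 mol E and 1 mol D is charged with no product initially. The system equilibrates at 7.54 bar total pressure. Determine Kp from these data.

Kp = 0.459

Take 1 mol E as basis and let X be its fractional conversion, so ξ = X.
Mole table: n_E = 1 − X; n_D = 1 − X; n_A = X; n_B = X.
n_T stays at 2 (no change in mole number).
At X = 0.404: n_E = 0.596, n_D = 0.596, n_A = 0.404, n_B = 0.404, n_T = 2.
p_i = (n_i/n_T)·P. Kp = p_A p_B / (p_E p_D) = 0.459.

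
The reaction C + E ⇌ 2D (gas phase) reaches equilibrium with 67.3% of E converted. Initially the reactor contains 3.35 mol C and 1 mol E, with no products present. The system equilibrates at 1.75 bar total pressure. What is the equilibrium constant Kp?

Basis: 1 mol E initially; let X = conversion of E. Extent ξ = X.
Species balance: n_C = 3.35 − X; n_E = 1 − X; n_D = 2X.
Total moles n_T = 4.35 (Δν = 0, constant).
At X = 0.673: n_C = 2.68, n_E = 0.327, n_D = 1.35, n_T = 4.35.
p_i = (n_i/n_T)·P. Kp = p_D^2 / (p_C p_E) = 2.07.

Kp = 2.07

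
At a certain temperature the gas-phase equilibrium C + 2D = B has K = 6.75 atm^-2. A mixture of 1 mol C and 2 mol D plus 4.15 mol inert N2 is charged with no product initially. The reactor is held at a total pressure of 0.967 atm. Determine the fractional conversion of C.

X = 0.245

Let X = conversion of C (basis 1 mol C); extent of reaction ξ = X.
At extent ξ: n_C = 1 − X; n_D = 2 − 2X; n_B = X; n_I = 4.15 (inert).
n_T = Σnᵢ = 7.15 − 2X.
y_i = n_i/n_T, p_i = y_i·P. K = p_B / (p_C p_D^2).
Equating to 6.75 atm^-2 and solving on 0 < X < 1: X = 0.245.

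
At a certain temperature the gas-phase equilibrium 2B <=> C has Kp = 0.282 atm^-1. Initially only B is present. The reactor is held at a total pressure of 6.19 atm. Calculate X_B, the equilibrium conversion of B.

Basis: 1 mol B initially; let X = conversion of B. Extent ξ = 0.5X.
Species balance: n_B = 1 − X; n_C = 0.5X.
Summing: n_T = 1 − 0.5X.
y_i = n_i/n_T, p_i = y_i·P. Kp = p_C / (p_B^2).
Setting this equal to 0.282 atm^-1 and taking the physical root (0 < X < 1) gives X = 0.646.

X = 0.646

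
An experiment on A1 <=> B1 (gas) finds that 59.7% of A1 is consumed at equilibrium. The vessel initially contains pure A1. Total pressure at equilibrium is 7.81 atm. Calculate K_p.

Basis: 1 mol A1 initially; let X = conversion of A1. Extent ξ = X.
Species balance: n_A1 = 1 − X; n_B1 = X.
n_T stays at 1 (no change in mole number).
At X = 0.597: n_A1 = 0.403, n_B1 = 0.597, n_T = 1.
p_i = (n_i/n_T)·P. K_p = p_B1 / (p_A1) = 1.48.

K_p = 1.48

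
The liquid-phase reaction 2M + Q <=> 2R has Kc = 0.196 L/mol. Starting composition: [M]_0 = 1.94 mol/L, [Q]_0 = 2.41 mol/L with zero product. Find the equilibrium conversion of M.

X = 0.387

Let X = conversion of M; extent ξ = 1.94X/2 mol/L.
Concentrations: [M] = 1.94 − 1.94X; [Q] = 2.41 − 0.97X; [R] = 1.94X.
Kc = [R]^2 / ([M]^2 [Q]).
Solving Kc = 0.196 for X ∈ (0,1): X = 0.387.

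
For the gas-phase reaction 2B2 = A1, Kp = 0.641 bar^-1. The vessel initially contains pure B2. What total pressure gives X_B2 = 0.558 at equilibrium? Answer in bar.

Basis: 1 mol B2 initially; let X = conversion of B2. Extent ξ = 0.5X.
Species balance: n_B2 = 1 − X; n_A1 = 0.5X.
Summing: n_T = 1 − 0.5X.
Kp = p_A1 / (p_B2^2) with p_i = (n_i/n_T)·P.
At X = 0.558: the mole-fraction product g(X) = Π y_i^ν_i = 1.03. Since Kp = g(X)·P^{-1}, P = (g/Kp)^(1/1) = (1.03/0.641)^(1/1) = 1.61 bar.

P = 1.61 bar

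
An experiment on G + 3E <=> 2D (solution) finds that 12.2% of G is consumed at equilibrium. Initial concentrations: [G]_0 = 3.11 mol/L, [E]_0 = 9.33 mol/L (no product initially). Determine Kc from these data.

Kc = 0.000384 (mol/L)^-2

Let X = conversion of G.
Concentrations: [G] = 3.11 − 3.11X; [E] = 9.33 − 9.33X; [D] = 6.22X.
At X = 0.122: [G] = 2.73, [E] = 8.19, [D] = 0.759.
Kc = [D]^2 / ([G] [E]^3) = 0.000384 (mol/L)^-2.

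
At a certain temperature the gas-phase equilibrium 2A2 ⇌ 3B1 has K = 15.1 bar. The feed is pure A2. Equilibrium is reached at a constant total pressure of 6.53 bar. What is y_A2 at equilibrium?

y_A2 = 0.347

Basis: 1 mol A2 initially; let X = conversion of A2. Extent ξ = 0.5X.
Mole table: n_A2 = 1 − X; n_B1 = 1.5X.
n_T = Σnᵢ = 1 + 0.5X.
Mole fractions y_i = n_i/n_T; K = p_B1^3 / (p_A2^2) with p_i = y_i·P.
Setting this equal to 15.1 bar and taking the physical root (0 < X < 1) gives X = 0.556.
Then n_A2 = 0.444, n_T = 1.28, so y_A2 = 0.347.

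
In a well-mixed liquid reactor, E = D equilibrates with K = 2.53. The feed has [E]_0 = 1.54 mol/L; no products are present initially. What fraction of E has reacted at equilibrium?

Let X = conversion of E; extent ξ = 1.54·X mol/L.
Concentrations: [E] = 1.54 − 1.54X; [D] = 1.54X.
K = [D] / ([E]).
Solving K = 2.53 for X ∈ (0,1): X = 0.717.

X = 0.717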